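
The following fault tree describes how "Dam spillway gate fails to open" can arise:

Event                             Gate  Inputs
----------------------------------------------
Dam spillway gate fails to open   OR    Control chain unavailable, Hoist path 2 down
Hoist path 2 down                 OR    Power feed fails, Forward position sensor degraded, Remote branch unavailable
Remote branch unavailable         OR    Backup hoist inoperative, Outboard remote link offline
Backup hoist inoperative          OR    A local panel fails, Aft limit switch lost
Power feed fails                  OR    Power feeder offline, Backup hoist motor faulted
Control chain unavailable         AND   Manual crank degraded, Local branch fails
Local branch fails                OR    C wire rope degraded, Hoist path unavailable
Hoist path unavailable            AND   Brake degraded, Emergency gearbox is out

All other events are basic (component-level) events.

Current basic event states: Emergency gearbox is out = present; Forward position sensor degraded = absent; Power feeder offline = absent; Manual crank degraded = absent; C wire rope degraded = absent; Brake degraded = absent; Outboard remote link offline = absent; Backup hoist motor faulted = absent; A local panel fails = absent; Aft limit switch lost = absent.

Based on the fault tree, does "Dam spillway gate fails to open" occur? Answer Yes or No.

Hoist path unavailable [AND]: Brake degraded=not, Emergency gearbox is out=occurs → not all inputs occur → does not occur.
Local branch fails [OR]: C wire rope degraded=not, Hoist path unavailable=not → no input occurs → does not occur.
Control chain unavailable [AND]: Manual crank degraded=not, Local branch fails=not → not all inputs occur → does not occur.
Power feed fails [OR]: Power feeder offline=not, Backup hoist motor faulted=not → no input occurs → does not occur.
Backup hoist inoperative [OR]: A local panel fails=not, Aft limit switch lost=not → no input occurs → does not occur.
Remote branch unavailable [OR]: Backup hoist inoperative=not, Outboard remote link offline=not → no input occurs → does not occur.
Hoist path 2 down [OR]: Power feed fails=not, Forward position sensor degraded=not, Remote branch unavailable=not → no input occurs → does not occur.
Dam spillway gate fails to open [OR]: Control chain unavailable=not, Hoist path 2 down=not → no input occurs → does not occur.

No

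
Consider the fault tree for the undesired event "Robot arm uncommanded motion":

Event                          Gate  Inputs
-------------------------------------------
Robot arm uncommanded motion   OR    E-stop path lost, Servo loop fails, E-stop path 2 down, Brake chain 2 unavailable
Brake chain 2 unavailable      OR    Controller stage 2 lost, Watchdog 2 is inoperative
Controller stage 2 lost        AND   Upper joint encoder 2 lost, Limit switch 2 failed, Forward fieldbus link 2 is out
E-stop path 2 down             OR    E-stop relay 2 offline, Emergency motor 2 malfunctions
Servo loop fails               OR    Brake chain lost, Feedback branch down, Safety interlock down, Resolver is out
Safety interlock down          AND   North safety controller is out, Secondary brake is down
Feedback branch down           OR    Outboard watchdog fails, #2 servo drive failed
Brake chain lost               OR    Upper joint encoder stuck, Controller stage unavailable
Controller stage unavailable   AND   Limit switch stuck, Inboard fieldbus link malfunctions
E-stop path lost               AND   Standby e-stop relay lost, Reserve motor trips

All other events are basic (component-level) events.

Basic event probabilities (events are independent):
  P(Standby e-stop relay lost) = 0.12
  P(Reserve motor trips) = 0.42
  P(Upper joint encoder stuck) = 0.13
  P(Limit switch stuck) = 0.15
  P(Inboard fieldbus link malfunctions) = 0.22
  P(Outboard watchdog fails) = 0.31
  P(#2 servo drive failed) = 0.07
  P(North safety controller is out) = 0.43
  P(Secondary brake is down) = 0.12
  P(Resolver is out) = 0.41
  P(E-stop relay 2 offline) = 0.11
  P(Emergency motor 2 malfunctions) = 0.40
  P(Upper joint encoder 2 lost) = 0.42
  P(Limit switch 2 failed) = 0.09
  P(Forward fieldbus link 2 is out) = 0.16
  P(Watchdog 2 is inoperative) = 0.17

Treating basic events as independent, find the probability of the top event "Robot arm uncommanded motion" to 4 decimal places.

P(E-stop path lost) [AND] = 0.12 × 0.42 = 0.050400
P(Controller stage unavailable) [AND] = 0.15 × 0.22 = 0.033000
P(Brake chain lost) [OR] = 1 − (1−0.13) × (1−0.033000) = 0.158710
P(Feedback branch down) [OR] = 1 − (1−0.31) × (1−0.07) = 0.358300
P(Safety interlock down) [AND] = 0.43 × 0.12 = 0.051600
P(Servo loop fails) [OR] = 1 − (1−0.158710) × (1−0.358300) × (1−0.051600) × (1−0.41) = 0.697920
P(E-stop path 2 down) [OR] = 1 − (1−0.11) × (1−0.40) = 0.466000
P(Controller stage 2 lost) [AND] = 0.42 × 0.09 × 0.16 = 0.006048
P(Brake chain 2 unavailable) [OR] = 1 − (1−0.006048) × (1−0.17) = 0.175020
P(Robot arm uncommanded motion) [OR] = 1 − (1−0.050400) × (1−0.697920) × (1−0.466000) × (1−0.175020) = 0.873629
Rounded to 4 decimal places: P(Robot arm uncommanded motion) ≈ 0.8736.

0.8736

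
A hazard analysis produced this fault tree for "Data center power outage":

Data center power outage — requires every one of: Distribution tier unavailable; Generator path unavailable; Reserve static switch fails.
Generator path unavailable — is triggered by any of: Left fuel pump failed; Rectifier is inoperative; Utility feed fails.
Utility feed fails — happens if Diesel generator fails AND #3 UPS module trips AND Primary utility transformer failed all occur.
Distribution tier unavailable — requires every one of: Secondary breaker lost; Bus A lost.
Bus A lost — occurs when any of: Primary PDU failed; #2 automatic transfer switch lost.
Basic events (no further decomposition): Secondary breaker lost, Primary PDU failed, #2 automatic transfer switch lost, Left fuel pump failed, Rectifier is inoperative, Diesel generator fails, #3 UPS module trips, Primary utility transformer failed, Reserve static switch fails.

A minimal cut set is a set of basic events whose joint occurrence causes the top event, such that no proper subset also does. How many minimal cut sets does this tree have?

Bus A lost [OR]: union of children's cut sets → 2 cut set(s).
Distribution tier unavailable [AND]: one cut set from each child combined → 1 × 2 = 2 cut set(s).
Utility feed fails [AND]: one cut set from each child combined → 1 × 1 × 1 = 1 cut set(s).
Generator path unavailable [OR]: union of children's cut sets → 3 cut set(s).
Data center power outage [AND]: one cut set from each child combined → 2 × 3 × 1 = 6 cut set(s).
Minimal cut sets: {Left fuel pump failed, Primary PDU failed, Reserve static switch fails, Secondary breaker lost}; {Primary PDU failed, Rectifier is inoperative, Reserve static switch fails, Secondary breaker lost}; {#3 UPS module trips, Diesel generator fails, Primary PDU failed, Primary utility transformer failed, Reserve static switch fails, Secondary breaker lost}; {#2 automatic transfer switch lost, Left fuel pump failed, Reserve static switch fails, Secondary breaker lost}; {#2 automatic transfer switch lost, Rectifier is inoperative, Reserve static switch fails, Secondary breaker lost}; {#2 automatic transfer switch lost, #3 UPS module trips, Diesel generator fails, Primary utility transformer failed, Reserve static switch fails, Secondary breaker lost}.

6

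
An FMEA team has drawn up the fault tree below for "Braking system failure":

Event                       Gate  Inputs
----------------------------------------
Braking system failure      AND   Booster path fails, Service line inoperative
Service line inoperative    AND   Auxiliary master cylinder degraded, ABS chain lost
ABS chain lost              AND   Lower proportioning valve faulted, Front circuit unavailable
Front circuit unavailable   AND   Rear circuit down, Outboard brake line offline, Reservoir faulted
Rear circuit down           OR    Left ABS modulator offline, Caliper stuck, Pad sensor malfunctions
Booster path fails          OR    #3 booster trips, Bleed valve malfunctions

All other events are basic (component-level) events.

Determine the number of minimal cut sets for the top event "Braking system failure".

6

Booster path fails [OR]: union of children's cut sets → 2 cut set(s).
Rear circuit down [OR]: union of children's cut sets → 3 cut set(s).
Front circuit unavailable [AND]: one cut set from each child combined → 3 × 1 × 1 = 3 cut set(s).
ABS chain lost [AND]: one cut set from each child combined → 1 × 3 = 3 cut set(s).
Service line inoperative [AND]: one cut set from each child combined → 1 × 3 = 3 cut set(s).
Braking system failure [AND]: one cut set from each child combined → 2 × 3 = 6 cut set(s).
Minimal cut sets: {#3 booster trips, Auxiliary master cylinder degraded, Left ABS modulator offline, Lower proportioning valve faulted, Outboard brake line offline, Reservoir faulted}; {#3 booster trips, Auxiliary master cylinder degraded, Caliper stuck, Lower proportioning valve faulted, Outboard brake line offline, Reservoir faulted}; {#3 booster trips, Auxiliary master cylinder degraded, Lower proportioning valve faulted, Outboard brake line offline, Pad sensor malfunctions, Reservoir faulted}; {Auxiliary master cylinder degraded, Bleed valve malfunctions, Left ABS modulator offline, Lower proportioning valve faulted, Outboard brake line offline, Reservoir faulted}; {Auxiliary master cylinder degraded, Bleed valve malfunctions, Caliper stuck, Lower proportioning valve faulted, Outboard brake line offline, Reservoir faulted}; {Auxiliary master cylinder degraded, Bleed valve malfunctions, Lower proportioning valve faulted, Outboard brake line offline, Pad sensor malfunctions, Reservoir faulted}.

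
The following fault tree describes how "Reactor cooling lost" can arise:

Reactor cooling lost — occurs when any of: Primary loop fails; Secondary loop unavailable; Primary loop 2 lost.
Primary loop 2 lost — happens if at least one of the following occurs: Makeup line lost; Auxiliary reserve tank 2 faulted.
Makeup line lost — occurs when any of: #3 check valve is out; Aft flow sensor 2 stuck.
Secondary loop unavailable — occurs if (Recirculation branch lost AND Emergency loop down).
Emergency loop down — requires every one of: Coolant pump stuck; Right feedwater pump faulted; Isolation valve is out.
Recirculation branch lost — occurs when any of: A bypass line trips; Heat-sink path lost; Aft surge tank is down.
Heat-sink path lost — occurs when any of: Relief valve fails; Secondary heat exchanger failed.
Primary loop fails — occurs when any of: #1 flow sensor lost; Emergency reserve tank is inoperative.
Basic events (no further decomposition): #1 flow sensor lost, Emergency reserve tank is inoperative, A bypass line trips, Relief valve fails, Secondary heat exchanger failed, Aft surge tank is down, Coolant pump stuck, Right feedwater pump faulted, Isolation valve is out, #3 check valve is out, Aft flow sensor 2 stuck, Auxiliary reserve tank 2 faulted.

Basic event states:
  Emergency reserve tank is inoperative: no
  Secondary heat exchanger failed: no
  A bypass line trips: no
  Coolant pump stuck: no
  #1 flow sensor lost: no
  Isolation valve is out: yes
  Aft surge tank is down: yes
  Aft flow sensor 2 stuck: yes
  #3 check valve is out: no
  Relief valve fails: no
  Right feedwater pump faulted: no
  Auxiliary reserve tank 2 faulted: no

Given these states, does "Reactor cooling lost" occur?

Yes

Primary loop fails [OR]: #1 flow sensor lost=not, Emergency reserve tank is inoperative=not → no input occurs → does not occur.
Heat-sink path lost [OR]: Relief valve fails=not, Secondary heat exchanger failed=not → no input occurs → does not occur.
Recirculation branch lost [OR]: A bypass line trips=not, Heat-sink path lost=not, Aft surge tank is down=occurs → at least one input occurs → occurs.
Emergency loop down [AND]: Coolant pump stuck=not, Right feedwater pump faulted=not, Isolation valve is out=occurs → not all inputs occur → does not occur.
Secondary loop unavailable [AND]: Recirculation branch lost=occurs, Emergency loop down=not → not all inputs occur → does not occur.
Makeup line lost [OR]: #3 check valve is out=not, Aft flow sensor 2 stuck=occurs → at least one input occurs → occurs.
Primary loop 2 lost [OR]: Makeup line lost=occurs, Auxiliary reserve tank 2 faulted=not → at least one input occurs → occurs.
Reactor cooling lost [OR]: Primary loop fails=not, Secondary loop unavailable=not, Primary loop 2 lost=occurs → at least one input occurs → occurs.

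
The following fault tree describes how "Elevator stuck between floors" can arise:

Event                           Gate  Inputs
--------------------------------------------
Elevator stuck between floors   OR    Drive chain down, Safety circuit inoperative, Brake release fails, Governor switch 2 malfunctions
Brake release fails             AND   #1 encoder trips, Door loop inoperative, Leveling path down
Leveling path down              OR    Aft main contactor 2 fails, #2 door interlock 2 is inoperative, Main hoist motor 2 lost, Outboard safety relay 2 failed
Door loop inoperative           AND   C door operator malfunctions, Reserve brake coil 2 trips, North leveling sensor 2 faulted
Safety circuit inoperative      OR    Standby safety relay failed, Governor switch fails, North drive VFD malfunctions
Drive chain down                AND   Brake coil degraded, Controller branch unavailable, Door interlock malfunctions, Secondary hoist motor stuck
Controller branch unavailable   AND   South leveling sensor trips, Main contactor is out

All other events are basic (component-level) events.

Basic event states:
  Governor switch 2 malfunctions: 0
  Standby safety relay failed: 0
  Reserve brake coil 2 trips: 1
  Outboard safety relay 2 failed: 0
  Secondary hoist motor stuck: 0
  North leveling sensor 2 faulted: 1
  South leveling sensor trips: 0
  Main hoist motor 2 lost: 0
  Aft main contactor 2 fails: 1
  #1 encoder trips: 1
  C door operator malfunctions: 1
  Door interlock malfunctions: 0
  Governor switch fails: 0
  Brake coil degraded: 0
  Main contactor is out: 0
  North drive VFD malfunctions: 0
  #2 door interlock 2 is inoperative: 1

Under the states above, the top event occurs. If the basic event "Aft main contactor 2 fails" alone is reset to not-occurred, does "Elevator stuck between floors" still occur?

Yes

Counterfactual: set "Aft main contactor 2 fails" to not occurred.
Controller branch unavailable [AND]: South leveling sensor trips=not, Main contactor is out=not → not all inputs occur → does not occur.
Drive chain down [AND]: Brake coil degraded=not, Controller branch unavailable=not, Door interlock malfunctions=not, Secondary hoist motor stuck=not → not all inputs occur → does not occur.
Safety circuit inoperative [OR]: Standby safety relay failed=not, Governor switch fails=not, North drive VFD malfunctions=not → no input occurs → does not occur.
Door loop inoperative [AND]: C door operator malfunctions=occurs, Reserve brake coil 2 trips=occurs, North leveling sensor 2 faulted=occurs → all inputs occur → occurs.
Leveling path down [OR]: Aft main contactor 2 fails=not, #2 door interlock 2 is inoperative=occurs, Main hoist motor 2 lost=not, Outboard safety relay 2 failed=not → at least one input occurs → occurs.
Brake release fails [AND]: #1 encoder trips=occurs, Door loop inoperative=occurs, Leveling path down=occurs → all inputs occur → occurs.
Elevator stuck between floors [OR]: Drive chain down=not, Safety circuit inoperative=not, Brake release fails=occurs, Governor switch 2 malfunctions=not → at least one input occurs → occurs.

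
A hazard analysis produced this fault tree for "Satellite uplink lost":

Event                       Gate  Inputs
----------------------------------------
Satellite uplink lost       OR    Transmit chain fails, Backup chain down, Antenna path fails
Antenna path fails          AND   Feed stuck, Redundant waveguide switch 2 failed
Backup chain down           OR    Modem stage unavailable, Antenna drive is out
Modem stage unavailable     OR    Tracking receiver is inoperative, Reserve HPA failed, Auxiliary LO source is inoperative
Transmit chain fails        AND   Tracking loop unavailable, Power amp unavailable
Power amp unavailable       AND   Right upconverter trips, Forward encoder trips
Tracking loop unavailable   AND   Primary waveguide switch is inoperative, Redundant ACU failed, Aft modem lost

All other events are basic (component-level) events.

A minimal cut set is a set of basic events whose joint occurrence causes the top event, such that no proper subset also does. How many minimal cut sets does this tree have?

6

Tracking loop unavailable [AND]: one cut set from each child combined → 1 × 1 × 1 = 1 cut set(s).
Power amp unavailable [AND]: one cut set from each child combined → 1 × 1 = 1 cut set(s).
Transmit chain fails [AND]: one cut set from each child combined → 1 × 1 = 1 cut set(s).
Modem stage unavailable [OR]: union of children's cut sets → 3 cut set(s).
Backup chain down [OR]: union of children's cut sets → 4 cut set(s).
Antenna path fails [AND]: one cut set from each child combined → 1 × 1 = 1 cut set(s).
Satellite uplink lost [OR]: union of children's cut sets → 6 cut set(s).
Minimal cut sets: {Aft modem lost, Forward encoder trips, Primary waveguide switch is inoperative, Redundant ACU failed, Right upconverter trips}; {Tracking receiver is inoperative}; {Reserve HPA failed}; {Auxiliary LO source is inoperative}; {Antenna drive is out}; {Feed stuck, Redundant waveguide switch 2 failed}.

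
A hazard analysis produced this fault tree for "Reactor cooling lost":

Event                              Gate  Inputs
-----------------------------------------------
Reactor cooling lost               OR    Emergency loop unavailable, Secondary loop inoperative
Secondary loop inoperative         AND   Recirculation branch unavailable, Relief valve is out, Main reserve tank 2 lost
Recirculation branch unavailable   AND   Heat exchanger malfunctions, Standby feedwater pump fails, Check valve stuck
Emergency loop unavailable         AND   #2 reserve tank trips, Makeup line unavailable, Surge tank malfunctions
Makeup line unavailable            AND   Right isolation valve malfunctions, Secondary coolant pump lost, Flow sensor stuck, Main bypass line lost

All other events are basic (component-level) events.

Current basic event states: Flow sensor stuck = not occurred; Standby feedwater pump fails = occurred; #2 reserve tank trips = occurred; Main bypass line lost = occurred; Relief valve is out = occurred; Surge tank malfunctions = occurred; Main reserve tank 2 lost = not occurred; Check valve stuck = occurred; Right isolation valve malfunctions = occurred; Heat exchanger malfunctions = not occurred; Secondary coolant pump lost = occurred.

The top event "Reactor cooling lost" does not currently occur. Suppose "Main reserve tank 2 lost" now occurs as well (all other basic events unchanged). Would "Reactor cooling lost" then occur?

Counterfactual: set "Main reserve tank 2 lost" to occurred.
Makeup line unavailable [AND]: Right isolation valve malfunctions=occurs, Secondary coolant pump lost=occurs, Flow sensor stuck=not, Main bypass line lost=occurs → not all inputs occur → does not occur.
Emergency loop unavailable [AND]: #2 reserve tank trips=occurs, Makeup line unavailable=not, Surge tank malfunctions=occurs → not all inputs occur → does not occur.
Recirculation branch unavailable [AND]: Heat exchanger malfunctions=not, Standby feedwater pump fails=occurs, Check valve stuck=occurs → not all inputs occur → does not occur.
Secondary loop inoperative [AND]: Recirculation branch unavailable=not, Relief valve is out=occurs, Main reserve tank 2 lost=occurs → not all inputs occur → does not occur.
Reactor cooling lost [OR]: Emergency loop unavailable=not, Secondary loop inoperative=not → no input occurs → does not occur.

No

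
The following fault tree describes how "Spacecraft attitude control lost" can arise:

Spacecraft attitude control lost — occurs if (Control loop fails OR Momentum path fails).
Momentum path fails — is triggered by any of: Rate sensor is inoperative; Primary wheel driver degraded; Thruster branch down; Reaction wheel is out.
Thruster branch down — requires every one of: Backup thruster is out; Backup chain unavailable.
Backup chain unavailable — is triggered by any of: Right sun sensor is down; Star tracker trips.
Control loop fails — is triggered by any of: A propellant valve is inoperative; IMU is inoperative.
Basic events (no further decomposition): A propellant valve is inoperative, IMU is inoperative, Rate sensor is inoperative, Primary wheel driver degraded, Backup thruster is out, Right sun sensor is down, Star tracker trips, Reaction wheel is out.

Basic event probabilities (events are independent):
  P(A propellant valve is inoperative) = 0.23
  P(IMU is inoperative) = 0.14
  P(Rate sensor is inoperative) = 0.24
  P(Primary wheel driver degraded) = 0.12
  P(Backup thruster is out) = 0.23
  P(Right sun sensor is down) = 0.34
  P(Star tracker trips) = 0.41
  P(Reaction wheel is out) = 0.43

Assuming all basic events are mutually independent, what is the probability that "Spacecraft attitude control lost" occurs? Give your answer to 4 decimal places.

0.7830

P(Control loop fails) [OR] = 1 − (1−0.23) × (1−0.14) = 0.337800
P(Backup chain unavailable) [OR] = 1 − (1−0.34) × (1−0.41) = 0.610600
P(Thruster branch down) [AND] = 0.23 × 0.610600 = 0.140438
P(Momentum path fails) [OR] = 1 − (1−0.24) × (1−0.12) × (1−0.140438) × (1−0.43) = 0.672321
P(Spacecraft attitude control lost) [OR] = 1 − (1−0.337800) × (1−0.672321) = 0.783011
Rounded to 4 decimal places: P(Spacecraft attitude control lost) ≈ 0.7830.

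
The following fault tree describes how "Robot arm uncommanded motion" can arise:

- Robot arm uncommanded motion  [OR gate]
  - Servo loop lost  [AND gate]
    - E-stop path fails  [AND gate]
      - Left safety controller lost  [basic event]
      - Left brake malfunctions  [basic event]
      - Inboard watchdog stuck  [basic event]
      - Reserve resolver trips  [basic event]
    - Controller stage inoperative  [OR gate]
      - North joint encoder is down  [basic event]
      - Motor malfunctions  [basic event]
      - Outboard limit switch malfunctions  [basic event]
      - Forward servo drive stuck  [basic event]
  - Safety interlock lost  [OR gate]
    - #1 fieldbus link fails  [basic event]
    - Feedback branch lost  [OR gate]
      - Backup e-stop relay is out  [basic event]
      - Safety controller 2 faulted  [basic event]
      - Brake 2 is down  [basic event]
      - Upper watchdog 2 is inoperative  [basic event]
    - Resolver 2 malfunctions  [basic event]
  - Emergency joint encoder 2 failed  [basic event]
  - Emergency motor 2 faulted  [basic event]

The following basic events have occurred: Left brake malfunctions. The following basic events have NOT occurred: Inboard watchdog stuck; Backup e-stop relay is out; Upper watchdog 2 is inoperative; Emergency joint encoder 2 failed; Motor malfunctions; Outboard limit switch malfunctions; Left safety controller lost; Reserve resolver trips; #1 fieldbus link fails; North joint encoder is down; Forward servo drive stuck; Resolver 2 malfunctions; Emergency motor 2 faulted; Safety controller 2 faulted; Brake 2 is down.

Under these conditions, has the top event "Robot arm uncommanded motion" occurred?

No

E-stop path fails [AND]: Left safety controller lost=not, Left brake malfunctions=occurs, Inboard watchdog stuck=not, Reserve resolver trips=not → not all inputs occur → does not occur.
Controller stage inoperative [OR]: North joint encoder is down=not, Motor malfunctions=not, Outboard limit switch malfunctions=not, Forward servo drive stuck=not → no input occurs → does not occur.
Servo loop lost [AND]: E-stop path fails=not, Controller stage inoperative=not → not all inputs occur → does not occur.
Feedback branch lost [OR]: Backup e-stop relay is out=not, Safety controller 2 faulted=not, Brake 2 is down=not, Upper watchdog 2 is inoperative=not → no input occurs → does not occur.
Safety interlock lost [OR]: #1 fieldbus link fails=not, Feedback branch lost=not, Resolver 2 malfunctions=not → no input occurs → does not occur.
Robot arm uncommanded motion [OR]: Servo loop lost=not, Safety interlock lost=not, Emergency joint encoder 2 failed=not, Emergency motor 2 faulted=not → no input occurs → does not occur.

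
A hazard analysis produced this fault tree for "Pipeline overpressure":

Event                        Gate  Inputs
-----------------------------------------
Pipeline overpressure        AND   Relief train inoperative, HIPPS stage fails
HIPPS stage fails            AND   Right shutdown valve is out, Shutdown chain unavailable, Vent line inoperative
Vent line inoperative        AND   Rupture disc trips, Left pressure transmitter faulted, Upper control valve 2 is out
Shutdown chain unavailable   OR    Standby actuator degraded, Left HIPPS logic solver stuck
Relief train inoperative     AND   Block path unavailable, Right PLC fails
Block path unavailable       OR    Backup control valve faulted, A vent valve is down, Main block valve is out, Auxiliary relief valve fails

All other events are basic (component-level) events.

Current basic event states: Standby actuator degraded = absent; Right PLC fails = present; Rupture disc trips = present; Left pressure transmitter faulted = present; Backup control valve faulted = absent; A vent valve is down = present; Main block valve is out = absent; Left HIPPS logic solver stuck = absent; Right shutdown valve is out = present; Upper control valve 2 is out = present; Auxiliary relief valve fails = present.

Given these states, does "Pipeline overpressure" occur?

Block path unavailable [OR]: Backup control valve faulted=not, A vent valve is down=occurs, Main block valve is out=not, Auxiliary relief valve fails=occurs → at least one input occurs → occurs.
Relief train inoperative [AND]: Block path unavailable=occurs, Right PLC fails=occurs → all inputs occur → occurs.
Shutdown chain unavailable [OR]: Standby actuator degraded=not, Left HIPPS logic solver stuck=not → no input occurs → does not occur.
Vent line inoperative [AND]: Rupture disc trips=occurs, Left pressure transmitter faulted=occurs, Upper control valve 2 is out=occurs → all inputs occur → occurs.
HIPPS stage fails [AND]: Right shutdown valve is out=occurs, Shutdown chain unavailable=not, Vent line inoperative=occurs → not all inputs occur → does not occur.
Pipeline overpressure [AND]: Relief train inoperative=occurs, HIPPS stage fails=not → not all inputs occur → does not occur.

No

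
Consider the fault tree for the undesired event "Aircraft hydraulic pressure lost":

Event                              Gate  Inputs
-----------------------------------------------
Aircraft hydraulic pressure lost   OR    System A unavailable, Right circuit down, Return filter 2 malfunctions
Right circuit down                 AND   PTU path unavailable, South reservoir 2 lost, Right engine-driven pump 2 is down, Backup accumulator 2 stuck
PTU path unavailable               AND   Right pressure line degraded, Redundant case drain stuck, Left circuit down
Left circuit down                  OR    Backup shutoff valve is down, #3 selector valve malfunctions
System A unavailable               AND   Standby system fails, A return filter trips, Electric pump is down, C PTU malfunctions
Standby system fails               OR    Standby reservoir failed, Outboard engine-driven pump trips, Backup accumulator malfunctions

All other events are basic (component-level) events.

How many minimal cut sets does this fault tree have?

6

Standby system fails [OR]: union of children's cut sets → 3 cut set(s).
System A unavailable [AND]: one cut set from each child combined → 3 × 1 × 1 × 1 = 3 cut set(s).
Left circuit down [OR]: union of children's cut sets → 2 cut set(s).
PTU path unavailable [AND]: one cut set from each child combined → 1 × 1 × 2 = 2 cut set(s).
Right circuit down [AND]: one cut set from each child combined → 2 × 1 × 1 × 1 = 2 cut set(s).
Aircraft hydraulic pressure lost [OR]: union of children's cut sets → 6 cut set(s).
Minimal cut sets: {A return filter trips, C PTU malfunctions, Electric pump is down, Standby reservoir failed}; {A return filter trips, C PTU malfunctions, Electric pump is down, Outboard engine-driven pump trips}; {A return filter trips, Backup accumulator malfunctions, C PTU malfunctions, Electric pump is down}; {Backup accumulator 2 stuck, Backup shutoff valve is down, Redundant case drain stuck, Right engine-driven pump 2 is down, Right pressure line degraded, South reservoir 2 lost}; {#3 selector valve malfunctions, Backup accumulator 2 stuck, Redundant case drain stuck, Right engine-driven pump 2 is down, Right pressure line degraded, South reservoir 2 lost}; {Return filter 2 malfunctions}.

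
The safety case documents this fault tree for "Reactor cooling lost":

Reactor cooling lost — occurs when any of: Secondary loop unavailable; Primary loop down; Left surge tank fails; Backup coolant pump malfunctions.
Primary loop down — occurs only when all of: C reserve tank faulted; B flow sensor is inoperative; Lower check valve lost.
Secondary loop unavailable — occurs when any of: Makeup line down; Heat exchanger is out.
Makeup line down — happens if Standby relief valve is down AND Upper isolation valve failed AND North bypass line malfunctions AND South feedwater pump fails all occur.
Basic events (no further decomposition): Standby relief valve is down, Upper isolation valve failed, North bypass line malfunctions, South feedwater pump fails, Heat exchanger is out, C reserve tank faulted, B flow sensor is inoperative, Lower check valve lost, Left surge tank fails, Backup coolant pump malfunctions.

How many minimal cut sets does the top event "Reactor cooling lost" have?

5

Makeup line down [AND]: one cut set from each child combined → 1 × 1 × 1 × 1 = 1 cut set(s).
Secondary loop unavailable [OR]: union of children's cut sets → 2 cut set(s).
Primary loop down [AND]: one cut set from each child combined → 1 × 1 × 1 = 1 cut set(s).
Reactor cooling lost [OR]: union of children's cut sets → 5 cut set(s).
Minimal cut sets: {North bypass line malfunctions, South feedwater pump fails, Standby relief valve is down, Upper isolation valve failed}; {Heat exchanger is out}; {B flow sensor is inoperative, C reserve tank faulted, Lower check valve lost}; {Left surge tank fails}; {Backup coolant pump malfunctions}.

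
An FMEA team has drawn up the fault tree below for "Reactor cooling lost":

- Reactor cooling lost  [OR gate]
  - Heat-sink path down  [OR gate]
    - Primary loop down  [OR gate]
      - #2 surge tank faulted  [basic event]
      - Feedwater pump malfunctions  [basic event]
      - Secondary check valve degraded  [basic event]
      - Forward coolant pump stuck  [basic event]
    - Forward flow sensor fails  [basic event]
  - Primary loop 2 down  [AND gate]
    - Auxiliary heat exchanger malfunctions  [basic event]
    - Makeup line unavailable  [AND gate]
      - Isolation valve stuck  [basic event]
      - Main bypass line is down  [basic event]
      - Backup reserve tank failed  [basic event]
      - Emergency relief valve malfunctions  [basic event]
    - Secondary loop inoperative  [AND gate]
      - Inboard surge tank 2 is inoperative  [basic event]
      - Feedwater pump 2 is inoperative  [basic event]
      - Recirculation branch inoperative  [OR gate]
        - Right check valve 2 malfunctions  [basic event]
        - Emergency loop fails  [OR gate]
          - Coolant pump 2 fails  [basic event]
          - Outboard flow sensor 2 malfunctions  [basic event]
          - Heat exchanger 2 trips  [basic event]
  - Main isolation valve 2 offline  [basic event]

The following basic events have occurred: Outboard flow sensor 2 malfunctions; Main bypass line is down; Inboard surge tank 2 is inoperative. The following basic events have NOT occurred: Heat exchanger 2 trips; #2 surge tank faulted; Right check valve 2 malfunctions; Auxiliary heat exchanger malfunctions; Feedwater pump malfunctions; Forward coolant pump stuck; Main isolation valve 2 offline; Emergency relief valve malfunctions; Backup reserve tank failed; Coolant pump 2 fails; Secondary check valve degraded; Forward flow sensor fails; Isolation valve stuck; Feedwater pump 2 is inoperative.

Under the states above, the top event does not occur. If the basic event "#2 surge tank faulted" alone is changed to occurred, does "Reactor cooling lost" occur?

Counterfactual: set "#2 surge tank faulted" to occurred.
Primary loop down [OR]: #2 surge tank faulted=occurs, Feedwater pump malfunctions=not, Secondary check valve degraded=not, Forward coolant pump stuck=not → at least one input occurs → occurs.
Heat-sink path down [OR]: Primary loop down=occurs, Forward flow sensor fails=not → at least one input occurs → occurs.
Makeup line unavailable [AND]: Isolation valve stuck=not, Main bypass line is down=occurs, Backup reserve tank failed=not, Emergency relief valve malfunctions=not → not all inputs occur → does not occur.
Emergency loop fails [OR]: Coolant pump 2 fails=not, Outboard flow sensor 2 malfunctions=occurs, Heat exchanger 2 trips=not → at least one input occurs → occurs.
Recirculation branch inoperative [OR]: Right check valve 2 malfunctions=not, Emergency loop fails=occurs → at least one input occurs → occurs.
Secondary loop inoperative [AND]: Inboard surge tank 2 is inoperative=occurs, Feedwater pump 2 is inoperative=not, Recirculation branch inoperative=occurs → not all inputs occur → does not occur.
Primary loop 2 down [AND]: Auxiliary heat exchanger malfunctions=not, Makeup line unavailable=not, Secondary loop inoperative=not → not all inputs occur → does not occur.
Reactor cooling lost [OR]: Heat-sink path down=occurs, Primary loop 2 down=not, Main isolation valve 2 offline=not → at least one input occurs → occurs.

Yes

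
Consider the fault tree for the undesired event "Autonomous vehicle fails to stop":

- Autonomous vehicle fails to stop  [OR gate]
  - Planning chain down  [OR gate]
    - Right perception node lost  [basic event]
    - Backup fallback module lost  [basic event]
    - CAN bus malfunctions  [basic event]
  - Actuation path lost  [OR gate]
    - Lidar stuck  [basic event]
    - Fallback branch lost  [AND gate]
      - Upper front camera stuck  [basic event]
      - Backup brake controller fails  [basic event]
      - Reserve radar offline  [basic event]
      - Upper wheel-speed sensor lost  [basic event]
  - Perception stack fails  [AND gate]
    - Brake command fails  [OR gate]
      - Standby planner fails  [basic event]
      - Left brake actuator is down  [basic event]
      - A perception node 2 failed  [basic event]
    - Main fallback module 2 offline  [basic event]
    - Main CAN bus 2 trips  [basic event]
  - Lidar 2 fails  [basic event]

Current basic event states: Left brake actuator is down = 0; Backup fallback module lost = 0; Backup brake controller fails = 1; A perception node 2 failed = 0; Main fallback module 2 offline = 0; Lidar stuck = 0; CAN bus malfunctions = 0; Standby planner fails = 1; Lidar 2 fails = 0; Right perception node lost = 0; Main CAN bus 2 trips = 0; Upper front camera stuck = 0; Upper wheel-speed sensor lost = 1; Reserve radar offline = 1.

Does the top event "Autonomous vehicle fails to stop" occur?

No

Planning chain down [OR]: Right perception node lost=not, Backup fallback module lost=not, CAN bus malfunctions=not → no input occurs → does not occur.
Fallback branch lost [AND]: Upper front camera stuck=not, Backup brake controller fails=occurs, Reserve radar offline=occurs, Upper wheel-speed sensor lost=occurs → not all inputs occur → does not occur.
Actuation path lost [OR]: Lidar stuck=not, Fallback branch lost=not → no input occurs → does not occur.
Brake command fails [OR]: Standby planner fails=occurs, Left brake actuator is down=not, A perception node 2 failed=not → at least one input occurs → occurs.
Perception stack fails [AND]: Brake command fails=occurs, Main fallback module 2 offline=not, Main CAN bus 2 trips=not → not all inputs occur → does not occur.
Autonomous vehicle fails to stop [OR]: Planning chain down=not, Actuation path lost=not, Perception stack fails=not, Lidar 2 fails=not → no input occurs → does not occur.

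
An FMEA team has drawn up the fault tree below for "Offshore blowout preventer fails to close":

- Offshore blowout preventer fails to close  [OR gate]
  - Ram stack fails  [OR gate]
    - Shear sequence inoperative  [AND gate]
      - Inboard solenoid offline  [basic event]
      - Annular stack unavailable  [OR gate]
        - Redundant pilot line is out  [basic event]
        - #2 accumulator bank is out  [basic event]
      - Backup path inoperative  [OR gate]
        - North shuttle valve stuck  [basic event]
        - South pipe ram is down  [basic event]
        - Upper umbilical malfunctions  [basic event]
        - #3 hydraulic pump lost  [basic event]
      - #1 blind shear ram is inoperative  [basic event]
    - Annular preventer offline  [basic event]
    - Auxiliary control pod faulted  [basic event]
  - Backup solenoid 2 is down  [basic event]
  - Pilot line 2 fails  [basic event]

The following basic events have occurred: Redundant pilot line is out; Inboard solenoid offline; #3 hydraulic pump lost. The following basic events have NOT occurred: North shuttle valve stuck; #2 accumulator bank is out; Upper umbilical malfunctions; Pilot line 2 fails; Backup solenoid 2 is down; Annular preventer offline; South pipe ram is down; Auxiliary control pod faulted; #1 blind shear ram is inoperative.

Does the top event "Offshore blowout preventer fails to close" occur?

Annular stack unavailable [OR]: Redundant pilot line is out=occurs, #2 accumulator bank is out=not → at least one input occurs → occurs.
Backup path inoperative [OR]: North shuttle valve stuck=not, South pipe ram is down=not, Upper umbilical malfunctions=not, #3 hydraulic pump lost=occurs → at least one input occurs → occurs.
Shear sequence inoperative [AND]: Inboard solenoid offline=occurs, Annular stack unavailable=occurs, Backup path inoperative=occurs, #1 blind shear ram is inoperative=not → not all inputs occur → does not occur.
Ram stack fails [OR]: Shear sequence inoperative=not, Annular preventer offline=not, Auxiliary control pod faulted=not → no input occurs → does not occur.
Offshore blowout preventer fails to close [OR]: Ram stack fails=not, Backup solenoid 2 is down=not, Pilot line 2 fails=not → no input occurs → does not occur.

No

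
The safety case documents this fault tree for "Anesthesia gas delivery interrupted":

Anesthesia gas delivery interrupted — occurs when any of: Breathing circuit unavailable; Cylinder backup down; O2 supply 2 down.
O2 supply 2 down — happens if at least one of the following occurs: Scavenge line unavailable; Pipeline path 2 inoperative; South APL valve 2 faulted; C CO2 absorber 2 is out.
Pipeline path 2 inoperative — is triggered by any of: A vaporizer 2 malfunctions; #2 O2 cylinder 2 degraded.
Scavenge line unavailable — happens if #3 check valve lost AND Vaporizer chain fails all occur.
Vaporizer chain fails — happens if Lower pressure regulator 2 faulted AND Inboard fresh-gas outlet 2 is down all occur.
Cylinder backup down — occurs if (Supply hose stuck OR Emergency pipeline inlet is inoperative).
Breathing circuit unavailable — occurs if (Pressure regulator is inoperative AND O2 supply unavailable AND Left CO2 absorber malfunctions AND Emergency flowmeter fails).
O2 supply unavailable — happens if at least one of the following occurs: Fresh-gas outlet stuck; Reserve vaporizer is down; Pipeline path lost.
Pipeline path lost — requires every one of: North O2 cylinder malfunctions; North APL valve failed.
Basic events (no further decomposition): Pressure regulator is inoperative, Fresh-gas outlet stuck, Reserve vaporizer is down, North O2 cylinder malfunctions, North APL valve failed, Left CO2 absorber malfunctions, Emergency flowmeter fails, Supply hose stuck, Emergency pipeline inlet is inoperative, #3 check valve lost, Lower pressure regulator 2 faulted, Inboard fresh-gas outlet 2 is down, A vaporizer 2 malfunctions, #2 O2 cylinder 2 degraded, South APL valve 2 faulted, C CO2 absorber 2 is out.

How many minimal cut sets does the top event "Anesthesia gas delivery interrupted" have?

Pipeline path lost [AND]: one cut set from each child combined → 1 × 1 = 1 cut set(s).
O2 supply unavailable [OR]: union of children's cut sets → 3 cut set(s).
Breathing circuit unavailable [AND]: one cut set from each child combined → 1 × 3 × 1 × 1 = 3 cut set(s).
Cylinder backup down [OR]: union of children's cut sets → 2 cut set(s).
Vaporizer chain fails [AND]: one cut set from each child combined → 1 × 1 = 1 cut set(s).
Scavenge line unavailable [AND]: one cut set from each child combined → 1 × 1 = 1 cut set(s).
Pipeline path 2 inoperative [OR]: union of children's cut sets → 2 cut set(s).
O2 supply 2 down [OR]: union of children's cut sets → 5 cut set(s).
Anesthesia gas delivery interrupted [OR]: union of children's cut sets → 10 cut set(s).
Minimal cut sets: {Emergency flowmeter fails, Fresh-gas outlet stuck, Left CO2 absorber malfunctions, Pressure regulator is inoperative}; {Emergency flowmeter fails, Left CO2 absorber malfunctions, Pressure regulator is inoperative, Reserve vaporizer is down}; {Emergency flowmeter fails, Left CO2 absorber malfunctions, North APL valve failed, North O2 cylinder malfunctions, Pressure regulator is inoperative}; {Supply hose stuck}; {Emergency pipeline inlet is inoperative}; {#3 check valve lost, Inboard fresh-gas outlet 2 is down, Lower pressure regulator 2 faulted}; {A vaporizer 2 malfunctions}; {#2 O2 cylinder 2 degraded}; {South APL valve 2 faulted}; {C CO2 absorber 2 is out}.

10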